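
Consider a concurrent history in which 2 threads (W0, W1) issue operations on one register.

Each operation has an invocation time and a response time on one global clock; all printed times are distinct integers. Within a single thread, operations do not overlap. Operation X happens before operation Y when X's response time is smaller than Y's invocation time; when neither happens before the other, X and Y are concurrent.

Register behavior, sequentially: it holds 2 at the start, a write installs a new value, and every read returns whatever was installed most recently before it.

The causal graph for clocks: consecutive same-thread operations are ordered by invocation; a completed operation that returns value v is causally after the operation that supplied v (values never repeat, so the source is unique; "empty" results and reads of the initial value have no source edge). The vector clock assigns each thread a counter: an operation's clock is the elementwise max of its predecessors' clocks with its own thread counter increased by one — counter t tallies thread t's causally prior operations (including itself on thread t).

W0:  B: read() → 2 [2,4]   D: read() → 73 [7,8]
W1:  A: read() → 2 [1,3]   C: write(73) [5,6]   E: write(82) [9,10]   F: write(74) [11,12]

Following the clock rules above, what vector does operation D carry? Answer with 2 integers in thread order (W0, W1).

(2, 2)

A (invocation 1): nothing precedes it; W1's component alone gives (0, 1)
B (invocation 2): nothing precedes it; W0's component alone gives (1, 0)
C (invocation 5): componentwise max over VC(A)=(0, 1), +1 at W1, giving (0, 2)
E (invocation 9): componentwise max over VC(C)=(0, 2), +1 at W1, giving (0, 3)
F (invocation 11): componentwise max over VC(E)=(0, 3), +1 at W1, giving (0, 4)
D (invocation 7): componentwise max over VC(B)=(1, 0), VC(C)=(0, 2), +1 at W0, giving (2, 2)
target: VC(D) = (2, 2)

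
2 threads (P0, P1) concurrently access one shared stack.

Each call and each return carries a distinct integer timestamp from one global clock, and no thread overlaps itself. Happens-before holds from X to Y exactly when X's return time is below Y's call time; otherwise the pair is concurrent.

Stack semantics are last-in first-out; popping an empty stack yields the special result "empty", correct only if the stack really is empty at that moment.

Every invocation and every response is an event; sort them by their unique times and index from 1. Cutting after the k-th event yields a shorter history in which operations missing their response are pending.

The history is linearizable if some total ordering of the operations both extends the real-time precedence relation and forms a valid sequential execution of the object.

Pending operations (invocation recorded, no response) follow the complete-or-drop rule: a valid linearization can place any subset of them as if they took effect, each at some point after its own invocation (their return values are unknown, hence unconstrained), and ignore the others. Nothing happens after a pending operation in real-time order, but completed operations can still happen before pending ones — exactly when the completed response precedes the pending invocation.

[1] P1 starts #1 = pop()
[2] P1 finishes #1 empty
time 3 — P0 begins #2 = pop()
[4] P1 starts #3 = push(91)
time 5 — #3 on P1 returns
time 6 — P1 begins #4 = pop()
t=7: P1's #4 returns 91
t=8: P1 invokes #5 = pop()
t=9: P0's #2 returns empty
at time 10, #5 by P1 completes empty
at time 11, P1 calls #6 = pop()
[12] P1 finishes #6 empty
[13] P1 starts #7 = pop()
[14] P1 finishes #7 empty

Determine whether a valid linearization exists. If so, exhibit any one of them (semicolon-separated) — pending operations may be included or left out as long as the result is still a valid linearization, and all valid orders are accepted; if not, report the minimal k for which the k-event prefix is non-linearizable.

after step 1 (#1 pop() → empty): stack <>
after step 2 (#2 pop() → empty): stack <>
after step 3 (#3 push(91)): stack <91>
after step 4 (#4 pop() → 91): stack <>
after step 5 (#5 pop() → empty): stack <>
after step 6 (#6 pop() → empty): stack <>
after step 7 (#7 pop() → empty): stack <>

linearizable — witness: #1; #2; #3; #4; #5; #6; #7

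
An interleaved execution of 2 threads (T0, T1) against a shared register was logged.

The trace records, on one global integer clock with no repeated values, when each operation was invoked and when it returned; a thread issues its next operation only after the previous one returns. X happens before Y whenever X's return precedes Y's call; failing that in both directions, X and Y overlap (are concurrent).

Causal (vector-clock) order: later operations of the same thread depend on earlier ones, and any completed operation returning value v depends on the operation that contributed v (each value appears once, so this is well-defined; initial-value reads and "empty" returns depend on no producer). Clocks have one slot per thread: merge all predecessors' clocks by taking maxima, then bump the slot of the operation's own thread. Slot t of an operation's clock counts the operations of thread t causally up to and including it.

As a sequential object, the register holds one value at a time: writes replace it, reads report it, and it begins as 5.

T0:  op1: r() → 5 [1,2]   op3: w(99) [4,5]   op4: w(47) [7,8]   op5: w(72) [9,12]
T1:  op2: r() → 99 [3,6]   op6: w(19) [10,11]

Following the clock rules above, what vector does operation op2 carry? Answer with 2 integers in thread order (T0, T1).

no predecessors for op1 (invoked 1): T0 increments from zero → (1, 0)
invoked at 4, op3 merges VC(op1)=(1, 0) and bumps T0's slot → (2, 0)
invoked at 3, op2 merges VC(op3)=(2, 0) and bumps T1's slot → (2, 1)
invoked at 7, op4 merges VC(op3)=(2, 0) and bumps T0's slot → (3, 0)
invoked at 10, op6 merges VC(op2)=(2, 1) and bumps T1's slot → (2, 2)
invoked at 9, op5 merges VC(op4)=(3, 0) and bumps T0's slot → (4, 0)
target: VC(op2) = (2, 1)

(2, 1)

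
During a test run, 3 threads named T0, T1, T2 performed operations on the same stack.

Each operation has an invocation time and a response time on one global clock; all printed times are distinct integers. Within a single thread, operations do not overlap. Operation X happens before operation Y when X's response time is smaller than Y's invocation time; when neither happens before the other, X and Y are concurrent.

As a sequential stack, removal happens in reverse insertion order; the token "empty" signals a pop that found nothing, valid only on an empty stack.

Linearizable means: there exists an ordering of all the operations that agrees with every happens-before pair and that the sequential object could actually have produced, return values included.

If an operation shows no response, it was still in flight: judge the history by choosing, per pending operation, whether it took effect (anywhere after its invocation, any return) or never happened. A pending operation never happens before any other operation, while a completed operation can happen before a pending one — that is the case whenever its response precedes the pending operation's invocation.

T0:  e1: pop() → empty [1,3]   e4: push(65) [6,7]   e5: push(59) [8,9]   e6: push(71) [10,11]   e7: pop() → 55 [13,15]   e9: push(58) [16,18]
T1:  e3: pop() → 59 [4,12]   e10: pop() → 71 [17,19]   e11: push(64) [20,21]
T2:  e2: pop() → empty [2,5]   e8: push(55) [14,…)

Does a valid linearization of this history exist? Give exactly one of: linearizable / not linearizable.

linearizable

one valid linearization: e1, e2, e4, e5, e3, e6, e8, e7, e10, e9, e11
after step 1 (e1 pop() → empty): stack <>
after step 2 (e2 pop() → empty): stack <>
after step 3 (e4 push(65)): stack <65>
after step 4 (e5 push(59)): stack <65,59>
after step 5 (e3 pop() → 59): stack <65>
after step 6 (e6 push(71)): stack <65,71>
after step 7 (e8 push(55) (pending, included)): stack <65,71,55>
after step 8 (e7 pop() → 55): stack <65,71>
after step 9 (e10 pop() → 71): stack <65>
after step 10 (e9 push(58)): stack <65,58>
after step 11 (e11 push(64)): stack <65,58,64>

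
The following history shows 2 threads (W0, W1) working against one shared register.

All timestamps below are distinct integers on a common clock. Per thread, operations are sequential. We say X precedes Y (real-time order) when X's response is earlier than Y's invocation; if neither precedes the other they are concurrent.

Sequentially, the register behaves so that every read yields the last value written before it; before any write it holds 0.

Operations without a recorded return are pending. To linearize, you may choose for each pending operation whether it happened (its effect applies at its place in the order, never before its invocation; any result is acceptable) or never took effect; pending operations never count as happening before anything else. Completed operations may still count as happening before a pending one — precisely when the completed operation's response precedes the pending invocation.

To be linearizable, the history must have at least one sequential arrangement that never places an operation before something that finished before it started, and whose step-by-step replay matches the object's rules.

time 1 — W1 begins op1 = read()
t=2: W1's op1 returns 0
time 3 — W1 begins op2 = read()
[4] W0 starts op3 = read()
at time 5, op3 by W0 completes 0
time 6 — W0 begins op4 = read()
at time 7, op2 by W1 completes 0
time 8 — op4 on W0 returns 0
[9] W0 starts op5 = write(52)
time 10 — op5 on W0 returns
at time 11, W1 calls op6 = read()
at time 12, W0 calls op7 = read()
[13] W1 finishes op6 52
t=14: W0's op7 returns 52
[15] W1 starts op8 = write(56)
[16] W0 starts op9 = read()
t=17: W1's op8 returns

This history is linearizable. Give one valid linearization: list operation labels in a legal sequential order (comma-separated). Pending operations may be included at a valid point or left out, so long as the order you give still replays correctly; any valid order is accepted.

step 1: op1 read() → 0 — value 0
step 2: op2 read() → 0 — value 0
step 3: op3 read() → 0 — value 0
step 4: op4 read() → 0 — value 0
step 5: op5 write(52) — value 52
step 6: op6 read() → 52 — value 52
step 7: op7 read() → 52 — value 52
step 8: op8 write(56) — value 56

op1, op2, op3, op4, op5, op6, op7, op8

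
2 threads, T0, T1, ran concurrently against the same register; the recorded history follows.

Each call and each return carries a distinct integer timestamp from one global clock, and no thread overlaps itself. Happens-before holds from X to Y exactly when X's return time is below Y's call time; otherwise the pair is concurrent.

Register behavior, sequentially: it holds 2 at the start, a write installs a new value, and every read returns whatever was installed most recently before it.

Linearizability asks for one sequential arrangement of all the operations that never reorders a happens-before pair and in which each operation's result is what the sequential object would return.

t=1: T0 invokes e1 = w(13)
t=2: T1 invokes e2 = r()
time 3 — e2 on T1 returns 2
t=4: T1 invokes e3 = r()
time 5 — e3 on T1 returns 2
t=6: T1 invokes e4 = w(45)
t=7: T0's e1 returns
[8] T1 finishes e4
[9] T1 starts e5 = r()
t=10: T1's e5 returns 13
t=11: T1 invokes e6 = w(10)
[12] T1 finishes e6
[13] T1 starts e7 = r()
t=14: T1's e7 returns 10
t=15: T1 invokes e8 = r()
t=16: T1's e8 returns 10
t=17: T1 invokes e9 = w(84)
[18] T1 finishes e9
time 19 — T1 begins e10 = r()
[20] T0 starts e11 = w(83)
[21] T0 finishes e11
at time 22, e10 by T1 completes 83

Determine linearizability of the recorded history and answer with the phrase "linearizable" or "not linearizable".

witness order: e2, e3, e4, e1, e5, e6, e7, e8, e9, e11, e10
step 1: e2 r() → 2 — value 2
step 2: e3 r() → 2 — value 2
step 3: e4 w(45) — value 45
step 4: e1 w(13) — value 13
step 5: e5 r() → 13 — value 13
step 6: e6 w(10) — value 10
step 7: e7 r() → 10 — value 10
step 8: e8 r() → 10 — value 10
step 9: e9 w(84) — value 84
step 10: e11 w(83) — value 83
step 11: e10 r() → 83 — value 83

linearizable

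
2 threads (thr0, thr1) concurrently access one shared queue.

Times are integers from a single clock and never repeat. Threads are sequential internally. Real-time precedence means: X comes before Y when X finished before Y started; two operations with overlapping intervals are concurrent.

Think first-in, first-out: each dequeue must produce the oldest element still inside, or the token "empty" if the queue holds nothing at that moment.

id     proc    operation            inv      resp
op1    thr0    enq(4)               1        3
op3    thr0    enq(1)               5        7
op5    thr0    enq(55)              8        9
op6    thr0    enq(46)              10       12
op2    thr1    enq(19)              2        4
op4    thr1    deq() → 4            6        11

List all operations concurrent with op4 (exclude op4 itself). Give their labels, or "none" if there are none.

op3, op5, op6

op4 runs from 6 to 11; window-overlapping ops are concurrent
op1 [1,3]: before
op2 [2,4]: before
op3 [5,7]: concurrent
op5 [8,9]: concurrent
op6 [10,12]: concurrent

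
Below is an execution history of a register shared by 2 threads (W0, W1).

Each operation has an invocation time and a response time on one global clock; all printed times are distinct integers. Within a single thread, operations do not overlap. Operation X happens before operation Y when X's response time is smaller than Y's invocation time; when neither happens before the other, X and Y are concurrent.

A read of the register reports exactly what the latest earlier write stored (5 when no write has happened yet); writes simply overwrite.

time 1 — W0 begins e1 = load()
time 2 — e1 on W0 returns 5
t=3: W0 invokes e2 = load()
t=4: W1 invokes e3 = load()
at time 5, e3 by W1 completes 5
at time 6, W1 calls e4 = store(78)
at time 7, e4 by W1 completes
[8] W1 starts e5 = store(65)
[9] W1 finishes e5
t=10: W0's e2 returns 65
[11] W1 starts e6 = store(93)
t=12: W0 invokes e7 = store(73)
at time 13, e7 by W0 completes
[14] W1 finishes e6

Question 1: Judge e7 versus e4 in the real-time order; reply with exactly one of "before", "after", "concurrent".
after

e7 spans [12,13], e4 spans [6,7]
resp(e4)=7 < inv(e7)=12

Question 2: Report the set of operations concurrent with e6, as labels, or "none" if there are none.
e7

e6 spans [11,14]; an op avoiding the whole window 11..14 is ordered, any other is concurrent
e1 [1,2]: before
e2 [3,10]: before
e3 [4,5]: before
e4 [6,7]: before
e5 [8,9]: before
e7 [12,13]: concurrent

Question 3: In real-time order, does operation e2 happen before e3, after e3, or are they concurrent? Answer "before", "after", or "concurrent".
concurrent

e2 spans [3,10], e3 spans [4,5]
the intervals overlap in both directions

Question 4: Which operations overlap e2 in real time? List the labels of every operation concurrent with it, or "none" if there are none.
e3, e4, e5

overlap test against e2 [3,10]: concurrent iff the interval meets 3..10
e1 [1,2]: before
e3 [4,5]: concurrent
e4 [6,7]: concurrent
e5 [8,9]: concurrent
e6 [11,14]: after
e7 [12,13]: after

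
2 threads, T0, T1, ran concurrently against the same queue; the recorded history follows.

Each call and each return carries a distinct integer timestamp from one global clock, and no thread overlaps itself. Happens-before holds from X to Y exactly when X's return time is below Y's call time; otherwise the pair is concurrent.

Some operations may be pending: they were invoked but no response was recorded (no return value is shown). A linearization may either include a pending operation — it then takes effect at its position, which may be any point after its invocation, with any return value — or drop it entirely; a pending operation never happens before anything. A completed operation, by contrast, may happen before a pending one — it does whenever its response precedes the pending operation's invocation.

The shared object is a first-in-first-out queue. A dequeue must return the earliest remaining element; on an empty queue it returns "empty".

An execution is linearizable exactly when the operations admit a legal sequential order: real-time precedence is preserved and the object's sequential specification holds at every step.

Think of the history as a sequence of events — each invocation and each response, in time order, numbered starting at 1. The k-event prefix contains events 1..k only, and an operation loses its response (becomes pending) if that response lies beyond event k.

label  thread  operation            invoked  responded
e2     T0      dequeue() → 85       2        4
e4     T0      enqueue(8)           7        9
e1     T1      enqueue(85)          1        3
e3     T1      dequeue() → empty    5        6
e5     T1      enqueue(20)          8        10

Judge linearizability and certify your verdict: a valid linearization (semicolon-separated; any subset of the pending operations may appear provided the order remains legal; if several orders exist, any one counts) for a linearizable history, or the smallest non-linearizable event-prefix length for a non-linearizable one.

linearizable — witness: e1; e2; e3; e4; e5

after step 1 (e1 enqueue(85)): queue <85>
after step 2 (e2 dequeue() → 85): queue <>
after step 3 (e3 dequeue() → empty): queue <>
after step 4 (e4 enqueue(8)): queue <8>
after step 5 (e5 enqueue(20)): queue <8,20>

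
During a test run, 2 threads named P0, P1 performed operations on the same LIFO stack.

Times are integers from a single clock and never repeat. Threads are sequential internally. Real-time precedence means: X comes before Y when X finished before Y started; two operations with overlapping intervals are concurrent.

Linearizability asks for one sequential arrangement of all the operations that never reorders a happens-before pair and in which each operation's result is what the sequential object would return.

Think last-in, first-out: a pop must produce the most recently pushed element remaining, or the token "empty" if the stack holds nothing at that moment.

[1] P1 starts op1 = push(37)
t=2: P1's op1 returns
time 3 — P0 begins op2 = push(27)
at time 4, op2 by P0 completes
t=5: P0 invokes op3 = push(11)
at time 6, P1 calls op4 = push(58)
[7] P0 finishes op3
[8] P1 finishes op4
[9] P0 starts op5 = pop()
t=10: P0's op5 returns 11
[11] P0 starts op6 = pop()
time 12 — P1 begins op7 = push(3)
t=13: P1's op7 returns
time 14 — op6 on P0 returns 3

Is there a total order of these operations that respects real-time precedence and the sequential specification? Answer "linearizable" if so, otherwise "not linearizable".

linearizable

one valid linearization: op1, op2, op4, op3, op5, op7, op6
step 1: op1 push(37) — stack <37>
step 2: op2 push(27) — stack <37,27>
step 3: op4 push(58) — stack <37,27,58>
step 4: op3 push(11) — stack <37,27,58,11>
step 5: op5 pop() → 11 — stack <37,27,58>
step 6: op7 push(3) — stack <37,27,58,3>
step 7: op6 pop() → 3 — stack <37,27,58>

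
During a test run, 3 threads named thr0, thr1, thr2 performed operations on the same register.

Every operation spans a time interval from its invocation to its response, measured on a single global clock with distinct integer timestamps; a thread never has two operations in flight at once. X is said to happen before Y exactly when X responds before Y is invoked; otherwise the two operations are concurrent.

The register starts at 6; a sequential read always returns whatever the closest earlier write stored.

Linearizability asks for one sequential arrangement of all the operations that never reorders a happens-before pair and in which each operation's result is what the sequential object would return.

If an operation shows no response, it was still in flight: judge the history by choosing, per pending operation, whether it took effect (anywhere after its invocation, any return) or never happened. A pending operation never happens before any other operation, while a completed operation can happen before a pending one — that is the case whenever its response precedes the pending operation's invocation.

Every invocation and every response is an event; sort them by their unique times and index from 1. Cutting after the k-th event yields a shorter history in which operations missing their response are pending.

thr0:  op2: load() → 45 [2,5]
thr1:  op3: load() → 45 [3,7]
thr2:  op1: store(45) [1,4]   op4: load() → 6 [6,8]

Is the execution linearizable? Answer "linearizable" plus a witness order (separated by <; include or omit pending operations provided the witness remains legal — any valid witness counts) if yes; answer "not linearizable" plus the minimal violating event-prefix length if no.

not linearizable — minimal violating prefix: 8 events

events 1..7 are fine; event 8 — the response of op4 at time 8 — makes the prefix non-linearizable
8 orders of the 4 completed register ops respect real time; none is legal
e.g. op1, op2, op3, op4: illegal at step 4, since op4 load() → 6 cannot apply there
e.g. op1, op2, op4, op3: illegal at step 3, since op4 load() → 6 cannot apply there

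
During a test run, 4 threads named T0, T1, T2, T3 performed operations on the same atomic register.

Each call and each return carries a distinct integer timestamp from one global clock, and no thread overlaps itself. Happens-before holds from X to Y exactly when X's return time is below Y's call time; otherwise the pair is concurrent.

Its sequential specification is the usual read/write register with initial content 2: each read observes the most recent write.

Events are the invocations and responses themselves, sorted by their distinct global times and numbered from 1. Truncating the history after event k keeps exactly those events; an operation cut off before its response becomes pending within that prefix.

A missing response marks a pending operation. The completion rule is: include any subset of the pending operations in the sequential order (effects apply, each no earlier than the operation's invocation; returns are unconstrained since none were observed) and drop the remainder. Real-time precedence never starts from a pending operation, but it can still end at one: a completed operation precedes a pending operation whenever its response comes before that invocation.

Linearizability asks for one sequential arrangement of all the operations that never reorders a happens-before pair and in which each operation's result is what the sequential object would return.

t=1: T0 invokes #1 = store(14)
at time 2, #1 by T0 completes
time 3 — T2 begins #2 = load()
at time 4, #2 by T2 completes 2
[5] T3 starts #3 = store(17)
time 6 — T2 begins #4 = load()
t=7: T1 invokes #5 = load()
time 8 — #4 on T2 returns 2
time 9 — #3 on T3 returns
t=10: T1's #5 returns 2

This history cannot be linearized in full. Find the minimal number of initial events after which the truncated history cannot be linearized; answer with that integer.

a valid linearization of events 1..3 exists, for instance #1:
step 1: #1 store(14) — value 14
with event 4 included (#2 responding at time 4), all real-time-consistent orders fail
sample order #1, #2 stalls at step 2 — #2 load() → 2 has no legal effect

4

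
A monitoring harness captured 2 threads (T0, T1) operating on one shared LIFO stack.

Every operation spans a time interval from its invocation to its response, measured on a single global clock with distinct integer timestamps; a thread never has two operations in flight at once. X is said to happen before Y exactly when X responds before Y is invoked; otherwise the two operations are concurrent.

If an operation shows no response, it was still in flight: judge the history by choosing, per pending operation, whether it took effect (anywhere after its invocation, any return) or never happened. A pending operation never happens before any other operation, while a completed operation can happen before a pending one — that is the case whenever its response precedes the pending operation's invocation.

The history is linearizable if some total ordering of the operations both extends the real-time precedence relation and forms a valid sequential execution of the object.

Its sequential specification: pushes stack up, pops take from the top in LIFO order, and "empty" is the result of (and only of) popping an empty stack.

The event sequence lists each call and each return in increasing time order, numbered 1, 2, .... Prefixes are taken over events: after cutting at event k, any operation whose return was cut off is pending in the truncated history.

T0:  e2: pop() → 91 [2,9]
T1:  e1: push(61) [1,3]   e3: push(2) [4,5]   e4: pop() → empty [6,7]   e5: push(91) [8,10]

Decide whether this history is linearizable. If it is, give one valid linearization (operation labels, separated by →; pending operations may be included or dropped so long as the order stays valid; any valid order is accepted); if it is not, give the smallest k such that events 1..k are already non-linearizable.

cut after 6 events: linearizable; cut after 7 events (e4 responds, time 7): not linearizable
a single order respects real time; the 3 completed LIFO stack operations fail replay along it
including or dropping the 1 pending operation (e2) in any combination fails
sample order e1, e3, e4 (pending dropped) stalls at step 3 — e4 pop() → empty has no legal effect

not linearizable — minimal violating prefix: 7 events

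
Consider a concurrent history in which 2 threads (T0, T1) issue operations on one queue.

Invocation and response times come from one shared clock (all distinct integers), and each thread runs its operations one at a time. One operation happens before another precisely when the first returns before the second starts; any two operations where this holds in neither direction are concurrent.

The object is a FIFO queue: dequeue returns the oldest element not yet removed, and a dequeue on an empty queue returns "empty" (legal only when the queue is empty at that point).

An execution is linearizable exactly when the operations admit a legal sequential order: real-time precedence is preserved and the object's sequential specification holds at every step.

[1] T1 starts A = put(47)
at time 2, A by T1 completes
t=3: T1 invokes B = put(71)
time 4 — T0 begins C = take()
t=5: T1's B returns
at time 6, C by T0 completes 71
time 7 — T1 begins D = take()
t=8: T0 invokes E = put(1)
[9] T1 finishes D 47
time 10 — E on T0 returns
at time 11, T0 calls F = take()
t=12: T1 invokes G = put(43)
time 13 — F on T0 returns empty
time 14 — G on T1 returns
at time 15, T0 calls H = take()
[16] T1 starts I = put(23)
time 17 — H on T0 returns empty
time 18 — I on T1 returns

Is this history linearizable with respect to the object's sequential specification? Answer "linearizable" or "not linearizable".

cut after 5 events: linearizable; cut after 6 events (C responds, time 6): not linearizable
2 orders of the 3 completed queue ops respect real time; none is legal
sample order A, B, C stalls at step 3 — C take() → 71 has no legal effect
sample order A, C, B stalls at step 2 — C take() → 71 has no legal effect

not linearizable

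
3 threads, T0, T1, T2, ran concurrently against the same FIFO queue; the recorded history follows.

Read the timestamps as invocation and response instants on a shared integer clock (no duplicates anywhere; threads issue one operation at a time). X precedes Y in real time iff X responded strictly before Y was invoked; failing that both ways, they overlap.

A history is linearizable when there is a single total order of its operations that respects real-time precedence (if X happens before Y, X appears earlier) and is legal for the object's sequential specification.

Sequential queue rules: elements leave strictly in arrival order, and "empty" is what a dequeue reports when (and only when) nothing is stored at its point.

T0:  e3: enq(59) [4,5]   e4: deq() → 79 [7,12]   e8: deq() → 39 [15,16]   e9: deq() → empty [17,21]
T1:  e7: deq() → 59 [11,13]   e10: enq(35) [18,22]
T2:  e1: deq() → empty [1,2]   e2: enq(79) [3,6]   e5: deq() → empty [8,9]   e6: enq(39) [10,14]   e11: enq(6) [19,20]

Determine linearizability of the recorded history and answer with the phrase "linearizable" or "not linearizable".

events 1..8 are fine; event 9 — the response of e5 at time 9 — makes the prefix non-linearizable
the 4 completed operations admit 2 real-time orders; each fails the FIFO queue replay
no escape via the 1 pending operation (e4): every completion choice fails
e.g. e1, e2, e3, e5 (pending dropped): illegal at step 4, since e5 deq() → empty cannot apply there
e.g. e1, e3, e2, e5 (pending dropped): illegal at step 4, since e5 deq() → empty cannot apply there

not linearizable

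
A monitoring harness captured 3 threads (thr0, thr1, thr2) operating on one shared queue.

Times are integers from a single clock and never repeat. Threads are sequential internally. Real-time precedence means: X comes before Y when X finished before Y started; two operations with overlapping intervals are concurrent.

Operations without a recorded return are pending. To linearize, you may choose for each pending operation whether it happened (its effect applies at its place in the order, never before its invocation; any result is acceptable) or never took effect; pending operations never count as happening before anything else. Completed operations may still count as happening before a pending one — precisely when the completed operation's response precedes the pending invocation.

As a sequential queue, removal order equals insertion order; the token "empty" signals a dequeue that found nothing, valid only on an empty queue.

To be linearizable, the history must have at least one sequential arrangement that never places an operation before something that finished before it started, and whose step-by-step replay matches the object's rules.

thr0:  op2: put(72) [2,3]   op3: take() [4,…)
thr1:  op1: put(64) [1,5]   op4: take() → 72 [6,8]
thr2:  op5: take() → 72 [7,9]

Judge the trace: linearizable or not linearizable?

events 1..8 are fine; event 9 — the response of op5 at time 9 — makes the prefix non-linearizable
every one of the 4 real-time-consistent orders over 4 completed queue ops fails the sequential spec
completion choices over the 1 pending operation (op3) were checked; none helps
take op1, op2, op4, op5 (pending dropped): step 3 already fails, because op4 take() → 72 cannot occur there
take op1, op2, op5, op4 (pending dropped): step 3 already fails, because op5 take() → 72 cannot occur there

not linearizable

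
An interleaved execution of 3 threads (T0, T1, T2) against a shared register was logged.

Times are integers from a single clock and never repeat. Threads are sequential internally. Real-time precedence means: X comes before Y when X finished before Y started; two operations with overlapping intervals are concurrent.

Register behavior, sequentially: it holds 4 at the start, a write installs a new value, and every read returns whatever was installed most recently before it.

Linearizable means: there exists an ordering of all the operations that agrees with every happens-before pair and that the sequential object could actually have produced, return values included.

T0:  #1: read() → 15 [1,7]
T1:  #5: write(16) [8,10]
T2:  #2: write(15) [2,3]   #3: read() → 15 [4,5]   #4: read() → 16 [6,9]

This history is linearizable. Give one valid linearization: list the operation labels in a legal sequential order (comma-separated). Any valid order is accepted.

step 1: #2 write(15) — value 15
step 2: #1 read() → 15 — value 15
step 3: #3 read() → 15 — value 15
step 4: #5 write(16) — value 16
step 5: #4 read() → 16 — value 16

#2, #1, #3, #5, #4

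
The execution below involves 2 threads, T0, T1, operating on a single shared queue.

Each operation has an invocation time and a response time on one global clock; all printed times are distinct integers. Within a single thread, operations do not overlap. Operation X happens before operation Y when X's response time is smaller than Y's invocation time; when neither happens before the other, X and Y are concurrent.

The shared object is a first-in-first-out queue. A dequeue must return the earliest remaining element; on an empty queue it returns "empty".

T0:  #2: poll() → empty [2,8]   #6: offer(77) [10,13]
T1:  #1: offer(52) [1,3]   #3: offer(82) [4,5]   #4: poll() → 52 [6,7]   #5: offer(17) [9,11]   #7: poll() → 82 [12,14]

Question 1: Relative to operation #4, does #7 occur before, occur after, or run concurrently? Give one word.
after

#7 spans [12,14], #4 spans [6,7]
resp(#4)=7 < inv(#7)=12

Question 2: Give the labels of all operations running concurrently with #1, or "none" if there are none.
#2

#1 spans [1,3]; an op avoiding the whole window 1..3 is ordered, any other is concurrent
#2 [2,8]: concurrent
#3 [4,5]: after
#4 [6,7]: after
#5 [9,11]: after
#6 [10,13]: after
#7 [12,14]: after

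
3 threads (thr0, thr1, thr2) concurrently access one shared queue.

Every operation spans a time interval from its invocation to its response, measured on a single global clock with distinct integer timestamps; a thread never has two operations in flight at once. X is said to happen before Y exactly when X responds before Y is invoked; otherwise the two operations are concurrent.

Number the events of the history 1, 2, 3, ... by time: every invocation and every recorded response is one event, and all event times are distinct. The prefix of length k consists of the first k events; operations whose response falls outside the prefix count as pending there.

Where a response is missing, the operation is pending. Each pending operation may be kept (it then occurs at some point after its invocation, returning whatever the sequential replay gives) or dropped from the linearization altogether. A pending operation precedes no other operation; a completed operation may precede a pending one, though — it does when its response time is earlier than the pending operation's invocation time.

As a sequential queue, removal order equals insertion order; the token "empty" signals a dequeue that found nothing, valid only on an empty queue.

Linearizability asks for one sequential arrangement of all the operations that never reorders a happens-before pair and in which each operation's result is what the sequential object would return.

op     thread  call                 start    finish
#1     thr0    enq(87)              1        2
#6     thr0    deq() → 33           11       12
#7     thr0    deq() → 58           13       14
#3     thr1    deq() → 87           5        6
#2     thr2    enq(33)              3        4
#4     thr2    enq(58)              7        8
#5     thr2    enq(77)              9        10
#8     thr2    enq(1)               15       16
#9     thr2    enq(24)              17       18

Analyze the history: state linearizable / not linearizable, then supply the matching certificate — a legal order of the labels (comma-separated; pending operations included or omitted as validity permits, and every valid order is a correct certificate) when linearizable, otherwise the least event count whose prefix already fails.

1. #1 enq(87), leaving queue <87>
2. #2 enq(33), leaving queue <87,33>
3. #3 deq() → 87, leaving queue <33>
4. #4 enq(58), leaving queue <33,58>
5. #5 enq(77), leaving queue <33,58,77>
6. #6 deq() → 33, leaving queue <58,77>
7. #7 deq() → 58, leaving queue <77>
8. #8 enq(1), leaving queue <77,1>
9. #9 enq(24), leaving queue <77,1,24>

linearizable — witness: #1, #2, #3, #4, #5, #6, #7, #8, #9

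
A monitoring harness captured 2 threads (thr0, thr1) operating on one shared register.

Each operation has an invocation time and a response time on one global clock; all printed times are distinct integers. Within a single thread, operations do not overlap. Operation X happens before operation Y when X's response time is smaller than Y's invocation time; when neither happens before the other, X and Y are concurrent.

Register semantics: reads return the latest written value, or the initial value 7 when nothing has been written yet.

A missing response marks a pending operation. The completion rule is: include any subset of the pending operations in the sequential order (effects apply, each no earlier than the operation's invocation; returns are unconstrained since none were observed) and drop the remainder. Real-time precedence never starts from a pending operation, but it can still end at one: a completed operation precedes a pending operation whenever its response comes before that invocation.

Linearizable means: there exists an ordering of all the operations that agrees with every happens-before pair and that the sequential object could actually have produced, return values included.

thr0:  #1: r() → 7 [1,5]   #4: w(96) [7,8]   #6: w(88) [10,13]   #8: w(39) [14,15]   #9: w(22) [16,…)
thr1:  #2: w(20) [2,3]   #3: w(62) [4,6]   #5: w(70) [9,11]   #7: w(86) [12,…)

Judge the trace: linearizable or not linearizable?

linearizable

witness order: #1, #2, #3, #4, #5, #6, #7, #8
after step 1 (#1 r() → 7): value 7
after step 2 (#2 w(20)): value 20
after step 3 (#3 w(62)): value 62
after step 4 (#4 w(96)): value 96
after step 5 (#5 w(70)): value 70
after step 6 (#6 w(88)): value 88
after step 7 (#7 w(86) (pending, included)): value 86
after step 8 (#8 w(39)): value 39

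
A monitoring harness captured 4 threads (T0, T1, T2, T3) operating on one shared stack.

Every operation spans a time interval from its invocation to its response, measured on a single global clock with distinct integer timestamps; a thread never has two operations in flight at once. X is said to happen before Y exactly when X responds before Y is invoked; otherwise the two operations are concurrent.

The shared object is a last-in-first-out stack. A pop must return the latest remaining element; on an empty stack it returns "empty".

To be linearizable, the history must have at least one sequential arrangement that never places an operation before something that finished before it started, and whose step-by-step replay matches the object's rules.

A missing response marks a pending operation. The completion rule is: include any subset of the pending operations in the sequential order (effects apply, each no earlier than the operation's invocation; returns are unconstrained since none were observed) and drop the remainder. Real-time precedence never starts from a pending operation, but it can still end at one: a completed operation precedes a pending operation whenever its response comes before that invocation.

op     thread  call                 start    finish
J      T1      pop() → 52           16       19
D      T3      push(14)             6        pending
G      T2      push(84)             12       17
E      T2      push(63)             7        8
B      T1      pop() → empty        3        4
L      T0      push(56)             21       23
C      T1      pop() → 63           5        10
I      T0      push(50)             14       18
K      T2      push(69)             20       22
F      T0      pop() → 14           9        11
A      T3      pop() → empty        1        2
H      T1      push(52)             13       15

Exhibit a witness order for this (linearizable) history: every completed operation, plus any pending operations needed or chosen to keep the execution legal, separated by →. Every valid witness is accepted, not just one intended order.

A → B → D → E → C → F → G → H → J → I → K → L

after step 1 (A pop() → empty): stack <>
after step 2 (B pop() → empty): stack <>
after step 3 (D push(14) (pending, included)): stack <14>
after step 4 (E push(63)): stack <14,63>
after step 5 (C pop() → 63): stack <14>
after step 6 (F pop() → 14): stack <>
after step 7 (G push(84)): stack <84>
after step 8 (H push(52)): stack <84,52>
after step 9 (J pop() → 52): stack <84>
after step 10 (I push(50)): stack <84,50>
after step 11 (K push(69)): stack <84,50,69>
after step 12 (L push(56)): stack <84,50,69,56>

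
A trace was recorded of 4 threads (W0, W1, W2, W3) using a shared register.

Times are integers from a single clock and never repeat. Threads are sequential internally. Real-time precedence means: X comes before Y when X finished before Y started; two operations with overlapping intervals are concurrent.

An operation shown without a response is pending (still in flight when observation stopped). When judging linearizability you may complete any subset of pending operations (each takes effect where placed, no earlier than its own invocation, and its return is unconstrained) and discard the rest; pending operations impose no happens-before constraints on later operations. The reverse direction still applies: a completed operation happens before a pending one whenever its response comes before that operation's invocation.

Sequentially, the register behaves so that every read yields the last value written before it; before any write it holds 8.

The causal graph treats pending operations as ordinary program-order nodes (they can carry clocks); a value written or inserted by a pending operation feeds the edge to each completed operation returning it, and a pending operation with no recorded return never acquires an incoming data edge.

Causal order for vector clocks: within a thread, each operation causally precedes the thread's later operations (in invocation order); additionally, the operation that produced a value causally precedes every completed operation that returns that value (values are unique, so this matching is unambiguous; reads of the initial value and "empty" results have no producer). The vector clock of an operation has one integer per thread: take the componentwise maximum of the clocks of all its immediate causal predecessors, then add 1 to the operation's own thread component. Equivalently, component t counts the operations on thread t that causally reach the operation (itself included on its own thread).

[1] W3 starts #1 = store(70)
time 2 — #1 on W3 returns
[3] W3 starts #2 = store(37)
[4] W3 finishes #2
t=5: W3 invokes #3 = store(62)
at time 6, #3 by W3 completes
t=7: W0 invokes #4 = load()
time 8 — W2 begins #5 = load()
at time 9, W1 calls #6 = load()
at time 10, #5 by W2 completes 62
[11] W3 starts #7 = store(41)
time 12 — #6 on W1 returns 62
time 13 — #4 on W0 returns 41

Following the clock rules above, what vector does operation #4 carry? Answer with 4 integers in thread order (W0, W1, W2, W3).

root op #1, invoked 1: fresh clock plus W3's own tick → (0, 0, 0, 1)
from VC(#1)=(0, 0, 0, 1), #2 (invoked 3) maxes components and bumps W3 → (0, 0, 0, 2)
from VC(#2)=(0, 0, 0, 2), #3 (invoked 5) maxes components and bumps W3 → (0, 0, 0, 3)
from VC(#3)=(0, 0, 0, 3), #7 (invoked 11) maxes components and bumps W3 → (0, 0, 0, 4)
from VC(#3)=(0, 0, 0, 3), #5 (invoked 8) maxes components and bumps W2 → (0, 0, 1, 3)
from VC(#3)=(0, 0, 0, 3), #6 (invoked 9) maxes components and bumps W1 → (0, 1, 0, 3)
from VC(#7)=(0, 0, 0, 4), #4 (invoked 7) maxes components and bumps W0 → (1, 0, 0, 4)
target: VC(#4) = (1, 0, 0, 4)

(1, 0, 0, 4)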